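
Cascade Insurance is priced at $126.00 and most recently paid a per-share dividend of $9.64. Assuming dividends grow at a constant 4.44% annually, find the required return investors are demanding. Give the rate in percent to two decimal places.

12.43%

Rearranging the constant-growth DDM: r = D₁/P₀ + g.
D₁ = 9.64 × (1 + 0.0444) = 10.0680.
r = 10.0680 / 126.00 + 0.0444 = 0.07990 + 0.0444 = 0.12430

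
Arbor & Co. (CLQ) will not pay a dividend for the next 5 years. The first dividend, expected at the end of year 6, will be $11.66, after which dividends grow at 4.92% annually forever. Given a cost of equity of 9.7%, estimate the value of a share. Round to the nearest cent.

Deferred-dividend DDM. At t=5 the remaining stream is a growing perpetuity with first payment D_6 = 11.66.
V_5 = D_6/(r−g) = 11.66/(0.097−0.0492) = 243.9331
P₀ = V_5/(1+r)^5 = 243.9331/(1+0.097)^5 = 153.5456

$153.55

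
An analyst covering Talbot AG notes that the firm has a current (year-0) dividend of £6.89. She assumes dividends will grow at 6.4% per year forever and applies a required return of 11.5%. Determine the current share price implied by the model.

£143.74

Gordon growth model: P₀ = D₁/(r − g). D₁ = 6.89 × (1 + 0.064) = 7.3310.
P₀ = 7.3310 / (0.115 − 0.064) = 7.3310 / 0.051 = 143.7443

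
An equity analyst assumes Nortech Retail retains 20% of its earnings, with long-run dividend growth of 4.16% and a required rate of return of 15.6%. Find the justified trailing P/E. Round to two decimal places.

7.28

Payout ratio b = 1 − 0.20 = 0.80.
Justified trailing P/E = b(1+g)/(r−g) = 0.80×(1+0.0416)/(0.156−0.0416) = 7.2839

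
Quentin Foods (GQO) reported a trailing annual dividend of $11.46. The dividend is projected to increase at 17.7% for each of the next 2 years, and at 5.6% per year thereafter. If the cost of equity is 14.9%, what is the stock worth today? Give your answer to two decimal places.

$160.31

Two-stage DDM. Project D₁…D_2 at 0.177, terminal growth 0.056, discount at r = 0.149.
D_1 = 13.4884
D_2 = 15.8759
Terminal value at t=2: TV = D_3/(r−g) = 16.7649/(0.149−0.056) = 180.2679
P₀ = 13.4884/(1+0.149)^1 + 15.8759/(1+0.149)^2 + 180.2679/(1+0.149)^2 = 160.3104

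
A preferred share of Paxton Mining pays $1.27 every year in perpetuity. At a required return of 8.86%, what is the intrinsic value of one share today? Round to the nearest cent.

$14.33

Zero-growth DDM (perpetuity): P₀ = D/r = 1.27 / 0.0886 = 14.3341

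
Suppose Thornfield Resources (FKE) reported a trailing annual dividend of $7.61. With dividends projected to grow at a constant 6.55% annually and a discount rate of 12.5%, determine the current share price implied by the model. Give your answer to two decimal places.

Gordon growth model: P₀ = D₁/(r − g). D₁ = 7.61 × (1 + 0.0655) = 8.1085.
P₀ = 8.1085 / (0.125 − 0.0655) = 8.1085 / 0.0595 = 136.2766

$136.28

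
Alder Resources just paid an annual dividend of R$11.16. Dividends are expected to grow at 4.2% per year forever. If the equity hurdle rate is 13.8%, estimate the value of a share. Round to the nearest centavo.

Gordon growth model: P₀ = D₁/(r − g). D₁ = 11.16 × (1 + 0.042) = 11.6287.
P₀ = 11.6287 / (0.138 − 0.042) = 11.6287 / 0.096 = 121.1325

R$121.13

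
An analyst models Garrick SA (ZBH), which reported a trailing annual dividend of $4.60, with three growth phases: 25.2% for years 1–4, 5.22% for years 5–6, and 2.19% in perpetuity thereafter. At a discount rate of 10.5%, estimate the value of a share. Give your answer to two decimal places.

Three-stage DDM. Project D₁…D_6; terminal Gordon value at t=6 with g = 0.0219; discount at r = 0.105.
D_1 = 5.7592
D_2 = 7.2105
D_3 = 9.0276
D_4 = 11.3025
D_5 = 11.8925
D_6 = 12.5133
TV_6 = 12.7873/(0.105−0.0219) = 153.8789
P₀ = Σ Dₜ/(1+r)ᵗ + TV_6/(1+r)^6 = 124.0106

$124.01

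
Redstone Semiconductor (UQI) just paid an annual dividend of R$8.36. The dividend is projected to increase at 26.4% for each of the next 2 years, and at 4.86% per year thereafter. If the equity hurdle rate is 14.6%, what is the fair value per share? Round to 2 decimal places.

Two-stage DDM. Project D₁…D_2 at 0.264, terminal growth 0.0486, discount at r = 0.146.
D_1 = 10.5670
D_2 = 13.3567
Terminal value at t=2: TV = D_3/(r−g) = 14.0059/(0.146−0.0486) = 143.7975
P₀ = 10.5670/(1+0.146)^1 + 13.3567/(1+0.146)^2 + 143.7975/(1+0.146)^2 = 128.8830

R$128.88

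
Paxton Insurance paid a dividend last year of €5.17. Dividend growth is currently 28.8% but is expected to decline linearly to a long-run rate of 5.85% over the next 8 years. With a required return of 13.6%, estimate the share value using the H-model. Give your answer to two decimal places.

€131.85

H-model: P₀ = D₀[(1+g_L) + H(g_S−g_L)]/(r−g_L), with H = 8/2 = 4.
P₀ = 5.17 × [(1+0.0585) + 4×(0.288−0.0585)] / (0.136−0.0585)
   = 5.17 × 1.9765 / 0.0775 = 131.8517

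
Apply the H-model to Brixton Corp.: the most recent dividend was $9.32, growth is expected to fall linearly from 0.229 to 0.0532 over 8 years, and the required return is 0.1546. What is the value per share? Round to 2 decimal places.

H-model: P₀ = D₀[(1+g_L) + H(g_S−g_L)]/(r−g_L), with H = 8/2 = 4.
P₀ = 9.32 × [(1+0.0532) + 4×(0.229−0.0532)] / (0.1546−0.0532)
   = 9.32 × 1.7564 / 0.1014 = 161.4364

$161.44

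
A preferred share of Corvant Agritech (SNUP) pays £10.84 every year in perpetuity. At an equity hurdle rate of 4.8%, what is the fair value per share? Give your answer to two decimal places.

Zero-growth DDM (perpetuity): P₀ = D/r = 10.84 / 0.048 = 225.8333

£225.83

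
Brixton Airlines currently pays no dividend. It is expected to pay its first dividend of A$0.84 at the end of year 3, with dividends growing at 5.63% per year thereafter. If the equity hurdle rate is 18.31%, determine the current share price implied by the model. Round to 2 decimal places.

A$4.73

Deferred-dividend DDM. At t=2 the remaining stream is a growing perpetuity with first payment D_3 = 0.84.
V_2 = D_3/(r−g) = 0.84/(0.1831−0.0563) = 6.6246
P₀ = V_2/(1+r)^2 = 6.6246/(1+0.1831)^2 = 4.7328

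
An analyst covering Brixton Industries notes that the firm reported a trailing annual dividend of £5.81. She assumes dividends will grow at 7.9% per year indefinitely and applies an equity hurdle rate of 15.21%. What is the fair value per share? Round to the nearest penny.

£85.76

Gordon growth model: P₀ = D₁/(r − g). D₁ = 5.81 × (1 + 0.079) = 6.2690.
P₀ = 6.2690 / (0.1521 − 0.079) = 6.2690 / 0.0731 = 85.7591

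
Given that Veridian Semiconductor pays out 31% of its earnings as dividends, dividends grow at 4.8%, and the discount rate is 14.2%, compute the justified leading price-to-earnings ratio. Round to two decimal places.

Justified leading P/E = b/(r−g) = 0.31/(0.142−0.048) = 3.2979

3.30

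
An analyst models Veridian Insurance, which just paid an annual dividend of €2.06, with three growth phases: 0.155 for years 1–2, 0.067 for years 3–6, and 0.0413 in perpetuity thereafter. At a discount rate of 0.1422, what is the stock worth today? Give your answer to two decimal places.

Three-stage DDM. Project D₁…D_6; terminal Gordon value at t=6 with g = 0.0413; discount at r = 0.1422.
D_1 = 2.3793
D_2 = 2.7481
D_3 = 2.9322
D_4 = 3.1287
D_5 = 3.3383
D_6 = 3.5620
TV_6 = 3.7091/(0.1422−0.0413) = 36.7598
P₀ = Σ Dₜ/(1+r)ᵗ + TV_6/(1+r)^6 = 27.8714

€27.87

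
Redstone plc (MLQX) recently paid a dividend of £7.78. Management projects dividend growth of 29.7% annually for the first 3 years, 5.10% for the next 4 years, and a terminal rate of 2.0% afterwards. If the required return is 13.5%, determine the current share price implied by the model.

£144.83

Three-stage DDM. Project D₁…D_7; terminal Gordon value at t=7 with g = 0.02; discount at r = 0.135.
D_1 = 10.0907
D_2 = 13.0876
D_3 = 16.9746
D_4 = 17.8403
D_5 = 18.7502
D_6 = 19.7064
D_7 = 20.7114
TV_7 = 21.1257/(0.135−0.02) = 183.7015
P₀ = Σ Dₜ/(1+r)ᵗ + TV_7/(1+r)^7 = 144.8258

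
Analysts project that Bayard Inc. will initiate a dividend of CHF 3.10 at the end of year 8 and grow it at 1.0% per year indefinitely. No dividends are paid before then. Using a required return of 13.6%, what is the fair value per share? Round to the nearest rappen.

CHF 10.08

Deferred-dividend DDM. At t=7 the remaining stream is a growing perpetuity with first payment D_8 = 3.10.
V_7 = D_8/(r−g) = 3.10/(0.136−0.01) = 24.6032
P₀ = V_7/(1+r)^7 = 24.6032/(1+0.136)^7 = 10.0773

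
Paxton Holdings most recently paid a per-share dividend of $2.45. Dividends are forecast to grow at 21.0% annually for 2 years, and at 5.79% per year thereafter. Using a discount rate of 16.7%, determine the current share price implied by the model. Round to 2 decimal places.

$30.71

Two-stage DDM. Project D₁…D_2 at 0.21, terminal growth 0.0579, discount at r = 0.167.
D_1 = 2.9645
D_2 = 3.5870
Terminal value at t=2: TV = D_3/(r−g) = 3.7947/(0.167−0.0579) = 34.7822
P₀ = 2.9645/(1+0.167)^1 + 3.5870/(1+0.167)^2 + 34.7822/(1+0.167)^2 = 30.7138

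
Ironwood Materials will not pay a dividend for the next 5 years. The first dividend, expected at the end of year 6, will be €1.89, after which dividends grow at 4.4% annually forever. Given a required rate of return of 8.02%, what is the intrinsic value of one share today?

€35.50

Deferred-dividend DDM. At t=5 the remaining stream is a growing perpetuity with first payment D_6 = 1.89.
V_5 = D_6/(r−g) = 1.89/(0.0802−0.044) = 52.2099
P₀ = V_5/(1+r)^5 = 52.2099/(1+0.0802)^5 = 35.5003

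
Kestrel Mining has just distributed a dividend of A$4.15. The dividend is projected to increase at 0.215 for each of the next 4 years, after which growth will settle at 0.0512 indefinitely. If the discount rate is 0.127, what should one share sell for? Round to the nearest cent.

A$97.85

Two-stage DDM. Project D₁…D_4 at 0.215, terminal growth 0.0512, discount at r = 0.127.
D_1 = 5.0423
D_2 = 6.1263
D_3 = 7.4435
D_4 = 9.0438
Terminal value at t=4: TV = D_5/(r−g) = 9.5069/(0.127−0.0512) = 125.4207
P₀ = 5.0423/(1+0.127)^1 + 6.1263/(1+0.127)^2 + 7.4435/(1+0.127)^3 + 9.0438/(1+0.127)^4 + 125.4207/(1+0.127)^4 = 97.8487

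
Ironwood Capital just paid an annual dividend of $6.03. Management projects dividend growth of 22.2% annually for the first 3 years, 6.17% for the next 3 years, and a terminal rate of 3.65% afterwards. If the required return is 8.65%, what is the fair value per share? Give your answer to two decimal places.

Three-stage DDM. Project D₁…D_6; terminal Gordon value at t=6 with g = 0.0365; discount at r = 0.0865.
D_1 = 7.3687
D_2 = 9.0045
D_3 = 11.0035
D_4 = 11.6824
D_5 = 12.4032
D_6 = 13.1685
TV_6 = 13.6492/(0.0865−0.0365) = 272.9831
P₀ = Σ Dₜ/(1+r)ᵗ + TV_6/(1+r)^6 = 213.5114

$213.51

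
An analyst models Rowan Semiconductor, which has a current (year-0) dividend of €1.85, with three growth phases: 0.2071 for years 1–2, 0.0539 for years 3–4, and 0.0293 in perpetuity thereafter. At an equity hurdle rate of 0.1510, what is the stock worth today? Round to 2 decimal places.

Three-stage DDM. Project D₁…D_4; terminal Gordon value at t=4 with g = 0.0293; discount at r = 0.151.
D_1 = 2.2331
D_2 = 2.6956
D_3 = 2.8409
D_4 = 2.9940
TV_4 = 3.0818/(0.151−0.0293) = 25.3226
P₀ = Σ Dₜ/(1+r)ᵗ + TV_4/(1+r)^4 = 21.9719

€21.97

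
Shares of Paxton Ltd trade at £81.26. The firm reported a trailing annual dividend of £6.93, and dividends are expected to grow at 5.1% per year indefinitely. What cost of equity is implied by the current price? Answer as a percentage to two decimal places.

Rearranging the constant-growth DDM: r = D₁/P₀ + g.
D₁ = 6.93 × (1 + 0.051) = 7.2834.
r = 7.2834 / 81.26 + 0.051 = 0.08963 + 0.051 = 0.14063

14.06%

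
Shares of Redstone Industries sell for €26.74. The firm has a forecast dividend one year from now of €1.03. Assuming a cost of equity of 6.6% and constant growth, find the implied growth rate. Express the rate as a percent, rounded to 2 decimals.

From P₀ = D₁/(r − g), the implied growth is g = r − D₁/P₀.
g = 0.066 − 1.03/26.74 = 0.066 − 0.03852 = 0.02748

2.75%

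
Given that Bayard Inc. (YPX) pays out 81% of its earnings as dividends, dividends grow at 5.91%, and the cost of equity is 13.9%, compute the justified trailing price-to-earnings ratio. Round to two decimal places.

10.74

Justified trailing P/E = b(1+g)/(r−g) = 0.81×(1+0.0591)/(0.139−0.0591) = 10.7368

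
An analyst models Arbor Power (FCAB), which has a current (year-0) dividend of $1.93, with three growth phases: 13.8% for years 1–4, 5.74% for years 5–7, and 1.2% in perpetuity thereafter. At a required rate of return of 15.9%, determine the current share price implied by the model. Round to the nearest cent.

Three-stage DDM. Project D₁…D_7; terminal Gordon value at t=7 with g = 0.012; discount at r = 0.159.
D_1 = 2.1963
D_2 = 2.4994
D_3 = 2.8444
D_4 = 3.2369
D_5 = 3.4227
D_6 = 3.6191
D_7 = 3.8269
TV_7 = 3.8728/(0.159−0.012) = 26.3456
P₀ = Σ Dₜ/(1+r)ᵗ + TV_7/(1+r)^7 = 21.2469

$21.25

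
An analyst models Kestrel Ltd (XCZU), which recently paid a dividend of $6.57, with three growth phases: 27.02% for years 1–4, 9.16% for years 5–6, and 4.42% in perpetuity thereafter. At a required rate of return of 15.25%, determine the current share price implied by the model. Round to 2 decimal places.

Three-stage DDM. Project D₁…D_6; terminal Gordon value at t=6 with g = 0.0442; discount at r = 0.1525.
D_1 = 8.3452
D_2 = 10.6001
D_3 = 13.4642
D_4 = 17.1023
D_5 = 18.6688
D_6 = 20.3789
TV_6 = 21.2797/(0.1525−0.0442) = 196.4880
P₀ = Σ Dₜ/(1+r)ᵗ + TV_6/(1+r)^6 = 135.4360

$135.44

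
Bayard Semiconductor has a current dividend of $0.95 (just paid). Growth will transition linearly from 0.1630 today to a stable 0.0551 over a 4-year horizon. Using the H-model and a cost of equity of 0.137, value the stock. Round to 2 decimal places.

$14.74

H-model: P₀ = D₀[(1+g_L) + H(g_S−g_L)]/(r−g_L), with H = 4/2 = 2.
P₀ = 0.95 × [(1+0.0551) + 2×(0.163−0.0551)] / (0.137−0.0551)
   = 0.95 × 1.2709 / 0.0819 = 14.7418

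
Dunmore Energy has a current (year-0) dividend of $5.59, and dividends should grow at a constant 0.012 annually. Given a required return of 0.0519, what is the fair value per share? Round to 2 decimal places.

Gordon growth model: P₀ = D₁/(r − g). D₁ = 5.59 × (1 + 0.012) = 5.6571.
P₀ = 5.6571 / (0.0519 − 0.012) = 5.6571 / 0.0399 = 141.7815

$141.78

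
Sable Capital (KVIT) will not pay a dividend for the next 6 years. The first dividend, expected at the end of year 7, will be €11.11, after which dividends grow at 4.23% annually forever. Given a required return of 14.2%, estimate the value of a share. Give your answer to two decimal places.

€50.24

Deferred-dividend DDM. At t=6 the remaining stream is a growing perpetuity with first payment D_7 = 11.11.
V_6 = D_7/(r−g) = 11.11/(0.142−0.0423) = 111.4343
P₀ = V_6/(1+r)^6 = 111.4343/(1+0.142)^6 = 50.2368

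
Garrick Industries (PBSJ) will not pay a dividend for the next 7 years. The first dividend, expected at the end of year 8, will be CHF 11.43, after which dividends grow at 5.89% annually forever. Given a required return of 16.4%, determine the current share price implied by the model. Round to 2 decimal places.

Deferred-dividend DDM. At t=7 the remaining stream is a growing perpetuity with first payment D_8 = 11.43.
V_7 = D_8/(r−g) = 11.43/(0.164−0.0589) = 108.7536
P₀ = V_7/(1+r)^7 = 108.7536/(1+0.164)^7 = 37.5641

CHF 37.56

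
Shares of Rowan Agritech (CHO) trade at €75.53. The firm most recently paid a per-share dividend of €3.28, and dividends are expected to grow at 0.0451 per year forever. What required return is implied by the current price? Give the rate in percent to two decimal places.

Rearranging the constant-growth DDM: r = D₁/P₀ + g.
D₁ = 3.28 × (1 + 0.0451) = 3.4279.
r = 3.4279 / 75.53 + 0.0451 = 0.04538 + 0.0451 = 0.09048

9.05%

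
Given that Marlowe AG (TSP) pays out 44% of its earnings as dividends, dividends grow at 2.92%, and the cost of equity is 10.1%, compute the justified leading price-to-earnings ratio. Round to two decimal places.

6.13

Justified leading P/E = b/(r−g) = 0.44/(0.101−0.0292) = 6.1281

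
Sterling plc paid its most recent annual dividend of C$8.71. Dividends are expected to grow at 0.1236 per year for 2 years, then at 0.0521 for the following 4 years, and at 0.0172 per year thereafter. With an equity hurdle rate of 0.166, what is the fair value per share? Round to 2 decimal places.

C$78.32

Three-stage DDM. Project D₁…D_6; terminal Gordon value at t=6 with g = 0.0172; discount at r = 0.166.
D_1 = 9.7866
D_2 = 10.9962
D_3 = 11.5691
D_4 = 12.1718
D_5 = 12.8060
D_6 = 13.4732
TV_6 = 13.7049/(0.166−0.0172) = 92.1029
P₀ = Σ Dₜ/(1+r)ᵗ + TV_6/(1+r)^6 = 78.3183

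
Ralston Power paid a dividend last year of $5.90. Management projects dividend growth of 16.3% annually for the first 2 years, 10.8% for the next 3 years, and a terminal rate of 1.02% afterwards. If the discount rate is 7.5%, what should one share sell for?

Three-stage DDM. Project D₁…D_5; terminal Gordon value at t=5 with g = 0.0102; discount at r = 0.075.
D_1 = 6.8617
D_2 = 7.9802
D_3 = 8.8420
D_4 = 9.7970
D_5 = 10.8550
TV_5 = 10.9657/(0.075−0.0102) = 169.2244
P₀ = Σ Dₜ/(1+r)ᵗ + TV_5/(1+r)^5 = 153.1778

$153.18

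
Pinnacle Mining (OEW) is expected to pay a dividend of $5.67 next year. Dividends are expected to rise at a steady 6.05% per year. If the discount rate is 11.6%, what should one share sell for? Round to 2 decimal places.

Gordon growth model: P₀ = D₁/(r − g), with D₁ = 5.67 given directly.
P₀ = 5.6700 / (0.116 − 0.0605) = 5.6700 / 0.0555 = 102.1622

$102.16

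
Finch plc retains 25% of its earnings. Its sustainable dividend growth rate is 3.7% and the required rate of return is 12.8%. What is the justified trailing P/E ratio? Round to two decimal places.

8.55

Payout ratio b = 1 − 0.25 = 0.75.
Justified trailing P/E = b(1+g)/(r−g) = 0.75×(1+0.037)/(0.128−0.037) = 8.5467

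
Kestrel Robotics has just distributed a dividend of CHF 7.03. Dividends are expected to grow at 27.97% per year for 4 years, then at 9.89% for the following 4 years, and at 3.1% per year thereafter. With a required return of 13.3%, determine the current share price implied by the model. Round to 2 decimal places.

CHF 183.24

Three-stage DDM. Project D₁…D_8; terminal Gordon value at t=8 with g = 0.031; discount at r = 0.133.
D_1 = 8.9963
D_2 = 11.5126
D_3 = 14.7326
D_4 = 18.8533
D_5 = 20.7179
D_6 = 22.7669
D_7 = 25.0186
D_8 = 27.4929
TV_8 = 28.3452/(0.133−0.031) = 277.8940
P₀ = Σ Dₜ/(1+r)ᵗ + TV_8/(1+r)^8 = 183.2410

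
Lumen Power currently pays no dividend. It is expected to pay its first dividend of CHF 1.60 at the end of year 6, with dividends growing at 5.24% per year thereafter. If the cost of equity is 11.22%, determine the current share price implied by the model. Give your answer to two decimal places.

CHF 15.72

Deferred-dividend DDM. At t=5 the remaining stream is a growing perpetuity with first payment D_6 = 1.60.
V_5 = D_6/(r−g) = 1.60/(0.1122−0.0524) = 26.7559
P₀ = V_5/(1+r)^5 = 26.7559/(1+0.1122)^5 = 15.7219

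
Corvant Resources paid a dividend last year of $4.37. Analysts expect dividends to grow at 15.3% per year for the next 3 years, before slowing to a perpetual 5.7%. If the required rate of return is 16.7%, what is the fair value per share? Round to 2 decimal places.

Two-stage DDM. Project D₁…D_3 at 0.153, terminal growth 0.057, discount at r = 0.167.
D_1 = 5.0386
D_2 = 5.8095
D_3 = 6.6984
Terminal value at t=3: TV = D_4/(r−g) = 7.0802/(0.167−0.057) = 64.3653
P₀ = 5.0386/(1+0.167)^1 + 5.8095/(1+0.167)^2 + 6.6984/(1+0.167)^3 + 64.3653/(1+0.167)^3 = 53.2965

$53.30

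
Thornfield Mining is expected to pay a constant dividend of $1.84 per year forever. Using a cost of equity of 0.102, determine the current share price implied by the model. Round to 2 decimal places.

Zero-growth DDM (perpetuity): P₀ = D/r = 1.84 / 0.102 = 18.0392

$18.04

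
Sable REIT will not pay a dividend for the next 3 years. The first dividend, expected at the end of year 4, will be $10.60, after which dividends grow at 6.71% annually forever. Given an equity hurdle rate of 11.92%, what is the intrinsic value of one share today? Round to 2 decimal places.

$145.13

Deferred-dividend DDM. At t=3 the remaining stream is a growing perpetuity with first payment D_4 = 10.60.
V_3 = D_4/(r−g) = 10.60/(0.1192−0.0671) = 203.4549
P₀ = V_3/(1+r)^3 = 203.4549/(1+0.1192)^3 = 145.1259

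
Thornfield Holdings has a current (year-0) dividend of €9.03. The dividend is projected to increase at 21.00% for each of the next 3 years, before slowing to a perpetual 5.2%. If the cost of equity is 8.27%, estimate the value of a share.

Two-stage DDM. Project D₁…D_3 at 0.21, terminal growth 0.052, discount at r = 0.0827.
D_1 = 10.9263
D_2 = 13.2208
D_3 = 15.9972
Terminal value at t=3: TV = D_4/(r−g) = 16.8291/(0.0827−0.052) = 548.1775
P₀ = 10.9263/(1+0.0827)^1 + 13.2208/(1+0.0827)^2 + 15.9972/(1+0.0827)^3 + 548.1775/(1+0.0827)^3 = 465.8878

€465.89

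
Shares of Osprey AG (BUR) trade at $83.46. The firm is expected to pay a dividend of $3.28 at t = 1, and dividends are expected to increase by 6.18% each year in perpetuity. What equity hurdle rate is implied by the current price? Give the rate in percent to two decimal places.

Rearranging the constant-growth DDM: r = D₁/P₀ + g.
r = 3.2800 / 83.46 + 0.0618 = 0.03930 + 0.0618 = 0.10110

10.11%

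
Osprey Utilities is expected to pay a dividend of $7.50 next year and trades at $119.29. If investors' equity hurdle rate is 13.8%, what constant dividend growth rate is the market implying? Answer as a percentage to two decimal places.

7.51%

From P₀ = D₁/(r − g), the implied growth is g = r − D₁/P₀.
g = 0.138 − 7.50/119.29 = 0.138 − 0.06287 = 0.07513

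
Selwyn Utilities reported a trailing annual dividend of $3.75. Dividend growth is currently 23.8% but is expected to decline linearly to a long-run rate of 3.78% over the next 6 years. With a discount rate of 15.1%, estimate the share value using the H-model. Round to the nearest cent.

$54.28

H-model: P₀ = D₀[(1+g_L) + H(g_S−g_L)]/(r−g_L), with H = 6/2 = 3.
P₀ = 3.75 × [(1+0.0378) + 3×(0.238−0.0378)] / (0.151−0.0378)
   = 3.75 × 1.6384 / 0.1132 = 54.2756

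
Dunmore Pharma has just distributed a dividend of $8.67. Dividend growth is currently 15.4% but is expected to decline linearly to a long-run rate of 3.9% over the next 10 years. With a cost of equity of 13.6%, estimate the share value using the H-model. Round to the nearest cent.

$144.26

H-model: P₀ = D₀[(1+g_L) + H(g_S−g_L)]/(r−g_L), with H = 10/2 = 5.
P₀ = 8.67 × [(1+0.039) + 5×(0.154−0.039)] / (0.136−0.039)
   = 8.67 × 1.6140 / 0.097 = 144.2616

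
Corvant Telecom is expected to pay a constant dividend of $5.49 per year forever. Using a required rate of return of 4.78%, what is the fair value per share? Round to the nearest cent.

Zero-growth DDM (perpetuity): P₀ = D/r = 5.49 / 0.0478 = 114.8536

$114.85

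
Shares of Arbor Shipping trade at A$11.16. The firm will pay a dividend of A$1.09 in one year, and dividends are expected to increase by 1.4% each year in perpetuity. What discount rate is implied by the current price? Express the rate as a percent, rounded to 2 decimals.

11.17%

Rearranging the constant-growth DDM: r = D₁/P₀ + g.
r = 1.0900 / 11.16 + 0.014 = 0.09767 + 0.014 = 0.11167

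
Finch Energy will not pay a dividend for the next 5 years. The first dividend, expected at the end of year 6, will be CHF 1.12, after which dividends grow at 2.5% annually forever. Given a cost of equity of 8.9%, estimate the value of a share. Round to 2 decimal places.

CHF 11.43

Deferred-dividend DDM. At t=5 the remaining stream is a growing perpetuity with first payment D_6 = 1.12.
V_5 = D_6/(r−g) = 1.12/(0.089−0.025) = 17.5000
P₀ = V_5/(1+r)^5 = 17.5000/(1+0.089)^5 = 11.4261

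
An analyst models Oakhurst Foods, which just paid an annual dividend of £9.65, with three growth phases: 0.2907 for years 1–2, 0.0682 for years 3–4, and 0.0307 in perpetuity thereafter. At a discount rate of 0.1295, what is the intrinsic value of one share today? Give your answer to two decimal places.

£164.39

Three-stage DDM. Project D₁…D_4; terminal Gordon value at t=4 with g = 0.0307; discount at r = 0.1295.
D_1 = 12.4553
D_2 = 16.0760
D_3 = 17.1724
D_4 = 18.3435
TV_4 = 18.9067/(0.1295−0.0307) = 191.3632
P₀ = Σ Dₜ/(1+r)ᵗ + TV_4/(1+r)^4 = 164.3903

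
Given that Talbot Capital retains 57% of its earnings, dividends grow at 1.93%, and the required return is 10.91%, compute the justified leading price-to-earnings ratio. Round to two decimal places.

Payout ratio b = 1 − 0.57 = 0.43.
Justified leading P/E = b/(r−g) = 0.43/(0.1091−0.0193) = 4.7884

4.79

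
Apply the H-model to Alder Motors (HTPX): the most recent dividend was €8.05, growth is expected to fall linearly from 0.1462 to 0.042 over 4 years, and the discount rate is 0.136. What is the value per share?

€107.08

H-model: P₀ = D₀[(1+g_L) + H(g_S−g_L)]/(r−g_L), with H = 4/2 = 2.
P₀ = 8.05 × [(1+0.042) + 2×(0.1462−0.042)] / (0.136−0.042)
   = 8.05 × 1.2504 / 0.094 = 107.0821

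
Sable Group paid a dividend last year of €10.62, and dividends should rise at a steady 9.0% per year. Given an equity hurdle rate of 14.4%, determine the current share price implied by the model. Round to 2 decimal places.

Gordon growth model: P₀ = D₁/(r − g). D₁ = 10.62 × (1 + 0.09) = 11.5758.
P₀ = 11.5758 / (0.144 − 0.09) = 11.5758 / 0.054 = 214.3667

€214.37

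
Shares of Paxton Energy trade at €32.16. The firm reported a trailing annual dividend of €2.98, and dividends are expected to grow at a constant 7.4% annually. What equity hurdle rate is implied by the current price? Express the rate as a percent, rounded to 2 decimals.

17.35%

Rearranging the constant-growth DDM: r = D₁/P₀ + g.
D₁ = 2.98 × (1 + 0.074) = 3.2005.
r = 3.2005 / 32.16 + 0.074 = 0.09952 + 0.074 = 0.17352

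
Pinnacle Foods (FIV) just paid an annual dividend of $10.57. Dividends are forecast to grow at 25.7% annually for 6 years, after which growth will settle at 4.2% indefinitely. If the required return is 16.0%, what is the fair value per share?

Two-stage DDM. Project D₁…D_6 at 0.257, terminal growth 0.042, discount at r = 0.16.
D_1 = 13.2865
D_2 = 16.7011
D_3 = 20.9933
D_4 = 26.3886
D_5 = 33.1705
D_6 = 41.6953
Terminal value at t=6: TV = D_7/(r−g) = 43.4465/(0.16−0.042) = 368.1903
P₀ = 13.2865/(1+0.16)^1 + 16.7011/(1+0.16)^2 + 20.9933/(1+0.16)^3 + 26.3886/(1+0.16)^4 + 33.1705/(1+0.16)^5 + 41.6953/(1+0.16)^6 + 368.1903/(1+0.16)^6 = 235.9165

$235.92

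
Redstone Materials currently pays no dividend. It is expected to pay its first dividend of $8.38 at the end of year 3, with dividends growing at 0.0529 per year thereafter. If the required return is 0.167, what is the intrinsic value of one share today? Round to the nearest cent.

$53.93

Deferred-dividend DDM. At t=2 the remaining stream is a growing perpetuity with first payment D_3 = 8.38.
V_2 = D_3/(r−g) = 8.38/(0.167−0.0529) = 73.4443
P₀ = V_2/(1+r)^2 = 73.4443/(1+0.167)^2 = 53.9283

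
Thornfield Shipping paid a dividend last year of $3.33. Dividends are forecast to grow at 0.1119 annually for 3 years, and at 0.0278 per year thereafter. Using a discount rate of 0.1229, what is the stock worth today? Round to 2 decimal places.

Two-stage DDM. Project D₁…D_3 at 0.1119, terminal growth 0.0278, discount at r = 0.1229.
D_1 = 3.7026
D_2 = 4.1170
D_3 = 4.5776
Terminal value at t=3: TV = D_4/(r−g) = 4.7049/(0.1229−0.0278) = 49.4731
P₀ = 3.7026/(1+0.1229)^1 + 4.1170/(1+0.1229)^2 + 4.5776/(1+0.1229)^3 + 49.4731/(1+0.1229)^3 = 44.7374

$44.74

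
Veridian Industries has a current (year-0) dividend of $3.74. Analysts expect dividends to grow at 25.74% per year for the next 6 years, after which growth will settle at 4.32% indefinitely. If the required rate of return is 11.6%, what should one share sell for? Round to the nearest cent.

Two-stage DDM. Project D₁…D_6 at 0.2574, terminal growth 0.0432, discount at r = 0.116.
D_1 = 4.7027
D_2 = 5.9131
D_3 = 7.4352
D_4 = 9.3490
D_5 = 11.7554
D_6 = 14.7813
Terminal value at t=6: TV = D_7/(r−g) = 15.4198/(0.116−0.0432) = 211.8110
P₀ = 4.7027/(1+0.116)^1 + 5.9131/(1+0.116)^2 + 7.4352/(1+0.116)^3 + 9.3490/(1+0.116)^4 + 11.7554/(1+0.116)^5 + 14.7813/(1+0.116)^6 + 211.8110/(1+0.116)^6 = 144.4186

$144.42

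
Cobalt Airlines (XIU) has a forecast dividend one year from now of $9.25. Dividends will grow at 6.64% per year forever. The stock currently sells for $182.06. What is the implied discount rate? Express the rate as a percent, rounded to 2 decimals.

11.72%

Rearranging the constant-growth DDM: r = D₁/P₀ + g.
r = 9.2500 / 182.06 + 0.0664 = 0.05081 + 0.0664 = 0.11721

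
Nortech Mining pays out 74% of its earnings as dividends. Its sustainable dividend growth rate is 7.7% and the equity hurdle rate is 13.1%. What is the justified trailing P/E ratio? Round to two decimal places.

Justified trailing P/E = b(1+g)/(r−g) = 0.74×(1+0.077)/(0.131−0.077) = 14.7589

14.76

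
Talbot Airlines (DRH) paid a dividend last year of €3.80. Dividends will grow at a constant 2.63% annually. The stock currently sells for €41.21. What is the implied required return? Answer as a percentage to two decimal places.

12.09%

Rearranging the constant-growth DDM: r = D₁/P₀ + g.
D₁ = 3.80 × (1 + 0.0263) = 3.8999.
r = 3.8999 / 41.21 + 0.0263 = 0.09464 + 0.0263 = 0.12094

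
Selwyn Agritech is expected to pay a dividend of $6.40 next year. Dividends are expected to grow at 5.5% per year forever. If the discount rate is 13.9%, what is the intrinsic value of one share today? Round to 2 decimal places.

Gordon growth model: P₀ = D₁/(r − g), with D₁ = 6.40 given directly.
P₀ = 6.4000 / (0.139 − 0.055) = 6.4000 / 0.084 = 76.1905

$76.19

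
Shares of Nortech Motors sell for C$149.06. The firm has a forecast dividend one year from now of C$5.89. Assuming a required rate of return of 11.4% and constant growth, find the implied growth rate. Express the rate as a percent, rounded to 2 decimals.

From P₀ = D₁/(r − g), the implied growth is g = r − D₁/P₀.
g = 0.114 − 5.89/149.06 = 0.114 − 0.03951 = 0.07449

7.45%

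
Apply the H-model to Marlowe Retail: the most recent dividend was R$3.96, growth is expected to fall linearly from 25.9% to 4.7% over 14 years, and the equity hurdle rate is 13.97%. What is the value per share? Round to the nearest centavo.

H-model: P₀ = D₀[(1+g_L) + H(g_S−g_L)]/(r−g_L), with H = 14/2 = 7.
P₀ = 3.96 × [(1+0.047) + 7×(0.259−0.047)] / (0.1397−0.047)
   = 3.96 × 2.5310 / 0.0927 = 108.1204

R$108.12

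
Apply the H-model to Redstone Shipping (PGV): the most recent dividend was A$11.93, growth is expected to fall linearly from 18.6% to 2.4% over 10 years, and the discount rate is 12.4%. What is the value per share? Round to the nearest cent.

H-model: P₀ = D₀[(1+g_L) + H(g_S−g_L)]/(r−g_L), with H = 10/2 = 5.
P₀ = 11.93 × [(1+0.024) + 5×(0.186−0.024)] / (0.124−0.024)
   = 11.93 × 1.8340 / 0.1 = 218.7962

A$218.80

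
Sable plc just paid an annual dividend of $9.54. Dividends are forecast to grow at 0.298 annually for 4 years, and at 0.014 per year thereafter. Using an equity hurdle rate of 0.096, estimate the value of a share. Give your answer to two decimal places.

$291.37

Two-stage DDM. Project D₁…D_4 at 0.298, terminal growth 0.014, discount at r = 0.096.
D_1 = 12.3829
D_2 = 16.0730
D_3 = 20.8628
D_4 = 27.0799
Terminal value at t=4: TV = D_5/(r−g) = 27.4590/(0.096−0.014) = 334.8661
P₀ = 12.3829/(1+0.096)^1 + 16.0730/(1+0.096)^2 + 20.8628/(1+0.096)^3 + 27.0799/(1+0.096)^4 + 334.8661/(1+0.096)^4 = 291.3685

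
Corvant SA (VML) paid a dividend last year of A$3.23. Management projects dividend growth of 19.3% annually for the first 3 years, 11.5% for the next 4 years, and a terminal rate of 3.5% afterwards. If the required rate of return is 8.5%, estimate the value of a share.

A$129.27

Three-stage DDM. Project D₁…D_7; terminal Gordon value at t=7 with g = 0.035; discount at r = 0.085.
D_1 = 3.8534
D_2 = 4.5971
D_3 = 5.4843
D_4 = 6.1150
D_5 = 6.8183
D_6 = 7.6024
D_7 = 8.4766
TV_7 = 8.7733/(0.085−0.035) = 175.4663
P₀ = Σ Dₜ/(1+r)ᵗ + TV_7/(1+r)^7 = 129.2712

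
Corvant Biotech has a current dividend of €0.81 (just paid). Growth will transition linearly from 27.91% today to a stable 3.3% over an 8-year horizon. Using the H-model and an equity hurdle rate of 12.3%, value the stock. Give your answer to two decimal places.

€18.16

H-model: P₀ = D₀[(1+g_L) + H(g_S−g_L)]/(r−g_L), with H = 8/2 = 4.
P₀ = 0.81 × [(1+0.033) + 4×(0.2791−0.033)] / (0.123−0.033)
   = 0.81 × 2.0174 / 0.09 = 18.1566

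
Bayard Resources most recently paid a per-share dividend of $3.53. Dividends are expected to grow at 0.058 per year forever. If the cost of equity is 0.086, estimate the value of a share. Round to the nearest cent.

$133.38

Gordon growth model: P₀ = D₁/(r − g). D₁ = 3.53 × (1 + 0.058) = 3.7347.
P₀ = 3.7347 / (0.086 − 0.058) = 3.7347 / 0.028 = 133.3836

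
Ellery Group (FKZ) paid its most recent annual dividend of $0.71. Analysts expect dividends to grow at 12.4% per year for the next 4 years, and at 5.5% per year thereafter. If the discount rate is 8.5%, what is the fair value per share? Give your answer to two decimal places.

Two-stage DDM. Project D₁…D_4 at 0.124, terminal growth 0.055, discount at r = 0.085.
D_1 = 0.7980
D_2 = 0.8970
D_3 = 1.0082
D_4 = 1.1332
Terminal value at t=4: TV = D_5/(r−g) = 1.1956/(0.085−0.055) = 39.8524
P₀ = 0.7980/(1+0.085)^1 + 0.8970/(1+0.085)^2 + 1.0082/(1+0.085)^3 + 1.1332/(1+0.085)^4 + 39.8524/(1+0.085)^4 = 31.8610

$31.86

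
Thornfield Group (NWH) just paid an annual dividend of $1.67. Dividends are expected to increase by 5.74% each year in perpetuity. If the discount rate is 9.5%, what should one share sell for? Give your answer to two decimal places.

Gordon growth model: P₀ = D₁/(r − g). D₁ = 1.67 × (1 + 0.0574) = 1.7659.
P₀ = 1.7659 / (0.095 − 0.0574) = 1.7659 / 0.0376 = 46.9643

$46.96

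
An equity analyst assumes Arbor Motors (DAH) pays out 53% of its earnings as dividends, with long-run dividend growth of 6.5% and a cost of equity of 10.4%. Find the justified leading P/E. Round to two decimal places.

13.59

Justified leading P/E = b/(r−g) = 0.53/(0.104−0.065) = 13.5897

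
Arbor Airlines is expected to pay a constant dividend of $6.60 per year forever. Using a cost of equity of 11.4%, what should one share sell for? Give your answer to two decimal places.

Zero-growth DDM (perpetuity): P₀ = D/r = 6.60 / 0.114 = 57.8947

$57.89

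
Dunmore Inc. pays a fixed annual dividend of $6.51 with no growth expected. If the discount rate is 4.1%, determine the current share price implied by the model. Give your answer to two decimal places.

$158.78

Zero-growth DDM (perpetuity): P₀ = D/r = 6.51 / 0.041 = 158.7805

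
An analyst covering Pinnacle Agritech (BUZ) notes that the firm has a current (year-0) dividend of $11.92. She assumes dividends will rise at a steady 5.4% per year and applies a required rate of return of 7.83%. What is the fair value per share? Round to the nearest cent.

$517.02

Gordon growth model: P₀ = D₁/(r − g). D₁ = 11.92 × (1 + 0.054) = 12.5637.
P₀ = 12.5637 / (0.0783 − 0.054) = 12.5637 / 0.0243 = 517.0239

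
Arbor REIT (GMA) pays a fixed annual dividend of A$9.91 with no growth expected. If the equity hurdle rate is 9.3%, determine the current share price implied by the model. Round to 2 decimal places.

Zero-growth DDM (perpetuity): P₀ = D/r = 9.91 / 0.093 = 106.5591

A$106.56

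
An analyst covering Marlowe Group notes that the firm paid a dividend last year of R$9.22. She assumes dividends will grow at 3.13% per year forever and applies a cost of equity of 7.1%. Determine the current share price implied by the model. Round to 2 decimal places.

R$239.51

Gordon growth model: P₀ = D₁/(r − g). D₁ = 9.22 × (1 + 0.0313) = 9.5086.
P₀ = 9.5086 / (0.071 − 0.0313) = 9.5086 / 0.0397 = 239.5110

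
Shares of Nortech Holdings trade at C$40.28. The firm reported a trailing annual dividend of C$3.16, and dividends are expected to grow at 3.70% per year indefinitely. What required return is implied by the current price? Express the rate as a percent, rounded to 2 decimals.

Rearranging the constant-growth DDM: r = D₁/P₀ + g.
D₁ = 3.16 × (1 + 0.037) = 3.2769.
r = 3.2769 / 40.28 + 0.037 = 0.08135 + 0.037 = 0.11835

11.84%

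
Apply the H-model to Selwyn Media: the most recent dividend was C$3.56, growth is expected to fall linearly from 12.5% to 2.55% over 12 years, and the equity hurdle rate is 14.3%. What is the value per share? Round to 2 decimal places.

C$49.16

H-model: P₀ = D₀[(1+g_L) + H(g_S−g_L)]/(r−g_L), with H = 12/2 = 6.
P₀ = 3.56 × [(1+0.0255) + 6×(0.125−0.0255)] / (0.143−0.0255)
   = 3.56 × 1.6225 / 0.1175 = 49.1583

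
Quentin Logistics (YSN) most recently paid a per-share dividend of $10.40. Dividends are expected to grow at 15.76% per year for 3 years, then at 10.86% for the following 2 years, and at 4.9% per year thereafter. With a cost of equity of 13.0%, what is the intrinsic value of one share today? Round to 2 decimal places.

$193.85

Three-stage DDM. Project D₁…D_5; terminal Gordon value at t=5 with g = 0.049; discount at r = 0.13.
D_1 = 12.0390
D_2 = 13.9364
D_3 = 16.1328
D_4 = 17.8848
D_5 = 19.8271
TV_5 = 20.7986/(0.13−0.049) = 256.7729
P₀ = Σ Dₜ/(1+r)ᵗ + TV_5/(1+r)^5 = 193.8455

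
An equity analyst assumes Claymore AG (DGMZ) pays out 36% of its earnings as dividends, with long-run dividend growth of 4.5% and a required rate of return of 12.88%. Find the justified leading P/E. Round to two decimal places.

Justified leading P/E = b/(r−g) = 0.36/(0.1288−0.045) = 4.2959

4.30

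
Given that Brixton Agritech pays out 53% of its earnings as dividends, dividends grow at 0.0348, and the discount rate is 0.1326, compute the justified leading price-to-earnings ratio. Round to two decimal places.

5.42

Justified leading P/E = b/(r−g) = 0.53/(0.1326−0.0348) = 5.4192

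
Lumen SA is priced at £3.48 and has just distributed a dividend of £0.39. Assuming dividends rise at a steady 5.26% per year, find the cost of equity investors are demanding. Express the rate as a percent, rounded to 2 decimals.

Rearranging the constant-growth DDM: r = D₁/P₀ + g.
D₁ = 0.39 × (1 + 0.0526) = 0.4105.
r = 0.4105 / 3.48 + 0.0526 = 0.11796 + 0.0526 = 0.17056

17.06%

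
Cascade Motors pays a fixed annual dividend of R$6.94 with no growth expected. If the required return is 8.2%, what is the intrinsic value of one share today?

Zero-growth DDM (perpetuity): P₀ = D/r = 6.94 / 0.082 = 84.6341

R$84.63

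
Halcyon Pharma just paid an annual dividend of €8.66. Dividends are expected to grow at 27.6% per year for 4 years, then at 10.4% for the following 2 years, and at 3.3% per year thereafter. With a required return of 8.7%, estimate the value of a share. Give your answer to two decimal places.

€410.69

Three-stage DDM. Project D₁…D_6; terminal Gordon value at t=6 with g = 0.033; discount at r = 0.087.
D_1 = 11.0502
D_2 = 14.1000
D_3 = 17.9916
D_4 = 22.9573
D_5 = 25.3448
D_6 = 27.9807
TV_6 = 28.9041/(0.087−0.033) = 535.2606
P₀ = Σ Dₜ/(1+r)ᵗ + TV_6/(1+r)^6 = 410.6942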